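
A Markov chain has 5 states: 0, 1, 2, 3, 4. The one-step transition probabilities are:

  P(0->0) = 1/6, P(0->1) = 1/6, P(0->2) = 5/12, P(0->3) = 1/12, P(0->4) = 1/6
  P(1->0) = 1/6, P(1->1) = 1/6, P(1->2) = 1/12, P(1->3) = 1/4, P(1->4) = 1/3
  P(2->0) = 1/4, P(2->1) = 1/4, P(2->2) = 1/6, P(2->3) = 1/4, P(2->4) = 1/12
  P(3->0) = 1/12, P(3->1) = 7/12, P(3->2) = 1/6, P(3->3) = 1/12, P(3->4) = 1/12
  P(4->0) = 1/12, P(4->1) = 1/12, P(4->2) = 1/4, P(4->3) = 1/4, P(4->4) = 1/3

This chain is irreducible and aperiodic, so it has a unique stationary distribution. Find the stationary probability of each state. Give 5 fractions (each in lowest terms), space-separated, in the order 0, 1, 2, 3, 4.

Answer: 547/3650 899/3650 367/1825 352/1825 383/1825

Derivation:
The stationary distribution satisfies pi = pi * P, i.e.:
  pi_0 = 1/6*pi_0 + 1/6*pi_1 + 1/4*pi_2 + 1/12*pi_3 + 1/12*pi_4
  pi_1 = 1/6*pi_0 + 1/6*pi_1 + 1/4*pi_2 + 7/12*pi_3 + 1/12*pi_4
  pi_2 = 5/12*pi_0 + 1/12*pi_1 + 1/6*pi_2 + 1/6*pi_3 + 1/4*pi_4
  pi_3 = 1/12*pi_0 + 1/4*pi_1 + 1/4*pi_2 + 1/12*pi_3 + 1/4*pi_4
  pi_4 = 1/6*pi_0 + 1/3*pi_1 + 1/12*pi_2 + 1/12*pi_3 + 1/3*pi_4
with normalization: pi_0 + pi_1 + pi_2 + pi_3 + pi_4 = 1.

Using the first 4 balance equations plus normalization, the linear system A*pi = b is:
  [-5/6, 1/6, 1/4, 1/12, 1/12] . pi = 0
  [1/6, -5/6, 1/4, 7/12, 1/12] . pi = 0
  [5/12, 1/12, -5/6, 1/6, 1/4] . pi = 0
  [1/12, 1/4, 1/4, -11/12, 1/4] . pi = 0
  [1, 1, 1, 1, 1] . pi = 1

Solving yields:
  pi_0 = 547/3650
  pi_1 = 899/3650
  pi_2 = 367/1825
  pi_3 = 352/1825
  pi_4 = 383/1825

Verification (pi * P):
  547/3650*1/6 + 899/3650*1/6 + 367/1825*1/4 + 352/1825*1/12 + 383/1825*1/12 = 547/3650 = pi_0  (ok)
  547/3650*1/6 + 899/3650*1/6 + 367/1825*1/4 + 352/1825*7/12 + 383/1825*1/12 = 899/3650 = pi_1  (ok)
  547/3650*5/12 + 899/3650*1/12 + 367/1825*1/6 + 352/1825*1/6 + 383/1825*1/4 = 367/1825 = pi_2  (ok)
  547/3650*1/12 + 899/3650*1/4 + 367/1825*1/4 + 352/1825*1/12 + 383/1825*1/4 = 352/1825 = pi_3  (ok)
  547/3650*1/6 + 899/3650*1/3 + 367/1825*1/12 + 352/1825*1/12 + 383/1825*1/3 = 383/1825 = pi_4  (ok)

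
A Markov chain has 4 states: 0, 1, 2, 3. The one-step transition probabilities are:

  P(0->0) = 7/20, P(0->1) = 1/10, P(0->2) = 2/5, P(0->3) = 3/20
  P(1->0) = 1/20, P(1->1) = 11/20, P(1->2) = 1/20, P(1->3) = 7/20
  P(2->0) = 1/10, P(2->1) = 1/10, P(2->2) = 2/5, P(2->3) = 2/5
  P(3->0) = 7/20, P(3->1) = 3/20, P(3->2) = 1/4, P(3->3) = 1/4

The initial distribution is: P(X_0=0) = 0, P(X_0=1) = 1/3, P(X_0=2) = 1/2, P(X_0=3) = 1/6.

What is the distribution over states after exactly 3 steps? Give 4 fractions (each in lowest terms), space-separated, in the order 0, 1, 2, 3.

Propagating the distribution step by step (d_{t+1} = d_t * P):
d_0 = (0=0, 1=1/3, 2=1/2, 3=1/6)
  d_1[0] = 0*7/20 + 1/3*1/20 + 1/2*1/10 + 1/6*7/20 = 1/8
  d_1[1] = 0*1/10 + 1/3*11/20 + 1/2*1/10 + 1/6*3/20 = 31/120
  d_1[2] = 0*2/5 + 1/3*1/20 + 1/2*2/5 + 1/6*1/4 = 31/120
  d_1[3] = 0*3/20 + 1/3*7/20 + 1/2*2/5 + 1/6*1/4 = 43/120
d_1 = (0=1/8, 1=31/120, 2=31/120, 3=43/120)
  d_2[0] = 1/8*7/20 + 31/120*1/20 + 31/120*1/10 + 43/120*7/20 = 499/2400
  d_2[1] = 1/8*1/10 + 31/120*11/20 + 31/120*1/10 + 43/120*3/20 = 281/1200
  d_2[2] = 1/8*2/5 + 31/120*1/20 + 31/120*2/5 + 43/120*1/4 = 307/1200
  d_2[3] = 1/8*3/20 + 31/120*7/20 + 31/120*2/5 + 43/120*1/4 = 29/96
d_2 = (0=499/2400, 1=281/1200, 2=307/1200, 3=29/96)
  d_3[0] = 499/2400*7/20 + 281/1200*1/20 + 307/1200*1/10 + 29/96*7/20 = 5179/24000
  d_3[1] = 499/2400*1/10 + 281/1200*11/20 + 307/1200*1/10 + 29/96*3/20 = 10583/48000
  d_3[2] = 499/2400*2/5 + 281/1200*1/20 + 307/1200*2/5 + 29/96*1/4 = 13091/48000
  d_3[3] = 499/2400*3/20 + 281/1200*7/20 + 307/1200*2/5 + 29/96*1/4 = 291/1000
d_3 = (0=5179/24000, 1=10583/48000, 2=13091/48000, 3=291/1000)

Answer: 5179/24000 10583/48000 13091/48000 291/1000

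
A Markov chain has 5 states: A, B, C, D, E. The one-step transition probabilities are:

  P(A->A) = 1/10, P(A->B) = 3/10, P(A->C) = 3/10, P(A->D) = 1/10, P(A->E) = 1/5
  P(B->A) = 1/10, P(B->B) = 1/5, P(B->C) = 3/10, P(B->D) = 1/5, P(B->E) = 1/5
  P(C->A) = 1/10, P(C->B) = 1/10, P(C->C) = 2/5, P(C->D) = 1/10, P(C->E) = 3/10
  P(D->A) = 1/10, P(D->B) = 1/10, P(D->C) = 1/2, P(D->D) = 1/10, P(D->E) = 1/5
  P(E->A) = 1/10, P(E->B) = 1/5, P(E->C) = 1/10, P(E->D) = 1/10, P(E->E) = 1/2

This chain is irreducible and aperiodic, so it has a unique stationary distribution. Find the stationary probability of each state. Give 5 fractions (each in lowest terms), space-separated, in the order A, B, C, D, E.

The stationary distribution satisfies pi = pi * P, i.e.:
  pi_A = 1/10*pi_A + 1/10*pi_B + 1/10*pi_C + 1/10*pi_D + 1/10*pi_E
  pi_B = 3/10*pi_A + 1/5*pi_B + 1/10*pi_C + 1/10*pi_D + 1/5*pi_E
  pi_C = 3/10*pi_A + 3/10*pi_B + 2/5*pi_C + 1/2*pi_D + 1/10*pi_E
  pi_D = 1/10*pi_A + 1/5*pi_B + 1/10*pi_C + 1/10*pi_D + 1/10*pi_E
  pi_E = 1/5*pi_A + 1/5*pi_B + 3/10*pi_C + 1/5*pi_D + 1/2*pi_E
with normalization: pi_A + pi_B + pi_C + pi_D + pi_E = 1.

Using the first 4 balance equations plus normalization, the linear system A*pi = b is:
  [-9/10, 1/10, 1/10, 1/10, 1/10] . pi = 0
  [3/10, -4/5, 1/10, 1/10, 1/5] . pi = 0
  [3/10, 3/10, -3/5, 1/2, 1/10] . pi = 0
  [1/10, 1/5, 1/10, -9/10, 1/10] . pi = 0
  [1, 1, 1, 1, 1] . pi = 1

Solving yields:
  pi_A = 1/10
  pi_B = 124/731
  pi_C = 1048/3655
  pi_D = 171/1462
  pi_E = 1194/3655

Verification (pi * P):
  1/10*1/10 + 124/731*1/10 + 1048/3655*1/10 + 171/1462*1/10 + 1194/3655*1/10 = 1/10 = pi_A  (ok)
  1/10*3/10 + 124/731*1/5 + 1048/3655*1/10 + 171/1462*1/10 + 1194/3655*1/5 = 124/731 = pi_B  (ok)
  1/10*3/10 + 124/731*3/10 + 1048/3655*2/5 + 171/1462*1/2 + 1194/3655*1/10 = 1048/3655 = pi_C  (ok)
  1/10*1/10 + 124/731*1/5 + 1048/3655*1/10 + 171/1462*1/10 + 1194/3655*1/10 = 171/1462 = pi_D  (ok)
  1/10*1/5 + 124/731*1/5 + 1048/3655*3/10 + 171/1462*1/5 + 1194/3655*1/2 = 1194/3655 = pi_E  (ok)

Answer: 1/10 124/731 1048/3655 171/1462 1194/3655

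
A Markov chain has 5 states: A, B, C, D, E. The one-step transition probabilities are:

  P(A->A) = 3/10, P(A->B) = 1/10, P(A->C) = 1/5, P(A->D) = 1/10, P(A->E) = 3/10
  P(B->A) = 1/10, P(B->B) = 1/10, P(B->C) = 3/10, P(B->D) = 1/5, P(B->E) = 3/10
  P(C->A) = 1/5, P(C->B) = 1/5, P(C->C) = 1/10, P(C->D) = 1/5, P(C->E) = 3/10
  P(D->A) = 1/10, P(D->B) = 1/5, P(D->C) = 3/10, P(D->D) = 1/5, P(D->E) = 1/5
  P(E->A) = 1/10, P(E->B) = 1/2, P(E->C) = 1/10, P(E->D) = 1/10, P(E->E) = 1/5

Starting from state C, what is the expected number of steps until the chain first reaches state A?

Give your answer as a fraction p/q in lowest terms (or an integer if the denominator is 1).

Let h_i = expected steps to first reach A from state i.
Boundary: h_A = 0.
First-step equations for the other states:
  h_B = 1 + 1/10*h_A + 1/10*h_B + 3/10*h_C + 1/5*h_D + 3/10*h_E
  h_C = 1 + 1/5*h_A + 1/5*h_B + 1/10*h_C + 1/5*h_D + 3/10*h_E
  h_D = 1 + 1/10*h_A + 1/5*h_B + 3/10*h_C + 1/5*h_D + 1/5*h_E
  h_E = 1 + 1/10*h_A + 1/2*h_B + 1/10*h_C + 1/10*h_D + 1/5*h_E

Substituting h_A = 0 and rearranging gives the linear system (I - Q) h = 1:
  [9/10, -3/10, -1/5, -3/10] . (h_B, h_C, h_D, h_E) = 1
  [-1/5, 9/10, -1/5, -3/10] . (h_B, h_C, h_D, h_E) = 1
  [-1/5, -3/10, 4/5, -1/5] . (h_B, h_C, h_D, h_E) = 1
  [-1/2, -1/10, -1/10, 4/5] . (h_B, h_C, h_D, h_E) = 1

Solving yields:
  h_B = 13080/1579
  h_C = 11990/1579
  h_D = 13060/1579
  h_E = 13280/1579

Starting state is C, so the expected hitting time is h_C = 11990/1579.

Answer: 11990/1579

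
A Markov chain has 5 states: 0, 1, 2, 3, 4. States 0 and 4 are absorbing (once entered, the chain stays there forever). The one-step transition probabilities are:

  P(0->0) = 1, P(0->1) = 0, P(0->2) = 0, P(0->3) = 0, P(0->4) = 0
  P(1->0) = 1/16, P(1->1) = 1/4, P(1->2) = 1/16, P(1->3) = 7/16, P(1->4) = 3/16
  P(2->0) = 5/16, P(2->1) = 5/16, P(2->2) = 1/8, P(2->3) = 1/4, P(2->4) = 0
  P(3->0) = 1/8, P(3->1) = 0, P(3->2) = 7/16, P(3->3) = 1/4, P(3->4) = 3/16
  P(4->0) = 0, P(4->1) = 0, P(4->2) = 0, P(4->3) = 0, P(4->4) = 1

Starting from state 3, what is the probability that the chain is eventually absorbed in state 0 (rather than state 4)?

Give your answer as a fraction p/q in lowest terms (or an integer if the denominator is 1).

Let a_i = P(absorbed in 0 | start in state i).
Boundary conditions: a_0 = 1, a_4 = 0.
For each transient state i, a_i = sum_j P(i->j) * a_j:
  a_1 = 1/16*a_0 + 1/4*a_1 + 1/16*a_2 + 7/16*a_3 + 3/16*a_4
  a_2 = 5/16*a_0 + 5/16*a_1 + 1/8*a_2 + 1/4*a_3 + 0*a_4
  a_3 = 1/8*a_0 + 0*a_1 + 7/16*a_2 + 1/4*a_3 + 3/16*a_4

Substituting a_0 = 1 and a_4 = 0, rearrange to (I - Q) a = r where r[i] = P(i -> 0):
  [3/4, -1/16, -7/16] . (a_1, a_2, a_3) = 1/16
  [-5/16, 7/8, -1/4] . (a_1, a_2, a_3) = 5/16
  [0, -7/16, 3/4] . (a_1, a_2, a_3) = 1/8

Solving yields:
  a_1 = 59/125
  a_2 = 86/125
  a_3 = 71/125

Starting state is 3, so the absorption probability is a_3 = 71/125.

Answer: 71/125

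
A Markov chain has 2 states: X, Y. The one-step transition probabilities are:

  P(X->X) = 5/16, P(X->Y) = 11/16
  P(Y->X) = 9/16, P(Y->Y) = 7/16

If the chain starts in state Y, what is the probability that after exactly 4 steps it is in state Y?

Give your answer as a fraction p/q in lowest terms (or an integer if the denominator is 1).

Computing P^4 by repeated multiplication:
P^1 =
  X: [5/16, 11/16]
  Y: [9/16, 7/16]
P^2 =
  X: [31/64, 33/64]
  Y: [27/64, 37/64]
P^3 =
  X: [113/256, 143/256]
  Y: [117/256, 139/256]
P^4 =
  X: [463/1024, 561/1024]
  Y: [459/1024, 565/1024]

(P^4)[Y -> Y] = 565/1024

Answer: 565/1024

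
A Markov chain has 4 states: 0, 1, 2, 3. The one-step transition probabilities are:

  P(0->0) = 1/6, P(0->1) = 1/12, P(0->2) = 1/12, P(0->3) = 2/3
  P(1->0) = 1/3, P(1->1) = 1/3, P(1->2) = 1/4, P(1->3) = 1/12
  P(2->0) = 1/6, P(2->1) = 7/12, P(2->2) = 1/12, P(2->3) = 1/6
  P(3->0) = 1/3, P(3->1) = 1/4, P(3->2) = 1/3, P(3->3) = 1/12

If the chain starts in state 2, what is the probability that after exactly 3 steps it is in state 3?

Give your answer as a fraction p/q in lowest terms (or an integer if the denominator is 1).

Computing P^3 by repeated multiplication:
P^1 =
  0: [1/6, 1/12, 1/12, 2/3]
  1: [1/3, 1/3, 1/4, 1/12]
  2: [1/6, 7/12, 1/12, 1/6]
  3: [1/3, 1/4, 1/3, 1/12]
P^2 =
  0: [7/24, 37/144, 19/72, 3/16]
  1: [17/72, 11/36, 23/144, 43/144]
  2: [7/24, 43/144, 2/9, 3/16]
  3: [2/9, 47/144, 7/48, 11/36]
P^3 =
  0: [13/54, 179/576, 299/1728, 119/432]
  1: [77/288, 125/432, 361/1728, 15/64]
  2: [107/432, 173/576, 311/1728, 235/864]
  3: [235/864, 499/1728, 185/864, 389/1728]

(P^3)[2 -> 3] = 235/864

Answer: 235/864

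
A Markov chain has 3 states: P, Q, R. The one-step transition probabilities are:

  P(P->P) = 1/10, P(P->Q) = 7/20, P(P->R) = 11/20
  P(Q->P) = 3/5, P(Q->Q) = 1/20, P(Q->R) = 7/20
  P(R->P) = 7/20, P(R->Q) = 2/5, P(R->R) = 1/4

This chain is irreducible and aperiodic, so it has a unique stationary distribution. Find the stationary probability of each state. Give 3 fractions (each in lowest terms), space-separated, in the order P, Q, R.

Answer: 229/680 193/680 129/340

Derivation:
The stationary distribution satisfies pi = pi * P, i.e.:
  pi_P = 1/10*pi_P + 3/5*pi_Q + 7/20*pi_R
  pi_Q = 7/20*pi_P + 1/20*pi_Q + 2/5*pi_R
  pi_R = 11/20*pi_P + 7/20*pi_Q + 1/4*pi_R
with normalization: pi_P + pi_Q + pi_R = 1.

Using the first 2 balance equations plus normalization, the linear system A*pi = b is:
  [-9/10, 3/5, 7/20] . pi = 0
  [7/20, -19/20, 2/5] . pi = 0
  [1, 1, 1] . pi = 1

Solving yields:
  pi_P = 229/680
  pi_Q = 193/680
  pi_R = 129/340

Verification (pi * P):
  229/680*1/10 + 193/680*3/5 + 129/340*7/20 = 229/680 = pi_P  (ok)
  229/680*7/20 + 193/680*1/20 + 129/340*2/5 = 193/680 = pi_Q  (ok)
  229/680*11/20 + 193/680*7/20 + 129/340*1/4 = 129/340 = pi_R  (ok)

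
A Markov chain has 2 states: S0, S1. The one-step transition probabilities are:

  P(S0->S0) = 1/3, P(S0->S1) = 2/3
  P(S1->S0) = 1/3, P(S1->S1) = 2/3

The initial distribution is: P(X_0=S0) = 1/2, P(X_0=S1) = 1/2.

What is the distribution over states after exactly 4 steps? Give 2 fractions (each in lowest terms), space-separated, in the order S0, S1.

Answer: 1/3 2/3

Derivation:
Propagating the distribution step by step (d_{t+1} = d_t * P):
d_0 = (S0=1/2, S1=1/2)
  d_1[S0] = 1/2*1/3 + 1/2*1/3 = 1/3
  d_1[S1] = 1/2*2/3 + 1/2*2/3 = 2/3
d_1 = (S0=1/3, S1=2/3)
  d_2[S0] = 1/3*1/3 + 2/3*1/3 = 1/3
  d_2[S1] = 1/3*2/3 + 2/3*2/3 = 2/3
d_2 = (S0=1/3, S1=2/3)
  d_3[S0] = 1/3*1/3 + 2/3*1/3 = 1/3
  d_3[S1] = 1/3*2/3 + 2/3*2/3 = 2/3
d_3 = (S0=1/3, S1=2/3)
  d_4[S0] = 1/3*1/3 + 2/3*1/3 = 1/3
  d_4[S1] = 1/3*2/3 + 2/3*2/3 = 2/3
d_4 = (S0=1/3, S1=2/3)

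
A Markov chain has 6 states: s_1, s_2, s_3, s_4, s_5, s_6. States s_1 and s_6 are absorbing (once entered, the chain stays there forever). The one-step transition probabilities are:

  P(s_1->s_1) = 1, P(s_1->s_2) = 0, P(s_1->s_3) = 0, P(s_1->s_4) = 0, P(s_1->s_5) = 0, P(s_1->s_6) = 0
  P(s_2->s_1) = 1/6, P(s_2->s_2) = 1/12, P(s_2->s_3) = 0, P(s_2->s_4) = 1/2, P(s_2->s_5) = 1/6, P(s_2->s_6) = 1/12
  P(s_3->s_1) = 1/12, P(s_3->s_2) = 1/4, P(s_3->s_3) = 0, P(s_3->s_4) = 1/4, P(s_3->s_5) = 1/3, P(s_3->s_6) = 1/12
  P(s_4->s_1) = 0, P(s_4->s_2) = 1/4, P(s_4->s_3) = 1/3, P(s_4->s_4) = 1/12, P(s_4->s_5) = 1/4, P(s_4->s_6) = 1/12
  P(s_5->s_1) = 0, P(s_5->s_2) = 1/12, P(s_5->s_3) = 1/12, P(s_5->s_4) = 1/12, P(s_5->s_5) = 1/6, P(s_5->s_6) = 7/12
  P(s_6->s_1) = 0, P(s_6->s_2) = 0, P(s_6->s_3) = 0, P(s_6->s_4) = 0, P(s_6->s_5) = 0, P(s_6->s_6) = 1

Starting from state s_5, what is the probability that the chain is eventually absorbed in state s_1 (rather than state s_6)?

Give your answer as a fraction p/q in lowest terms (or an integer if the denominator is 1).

Let a_i = P(absorbed in s_1 | start in state i).
Boundary conditions: a_s_1 = 1, a_s_6 = 0.
For each transient state i, a_i = sum_j P(i->j) * a_j:
  a_s_2 = 1/6*a_s_1 + 1/12*a_s_2 + 0*a_s_3 + 1/2*a_s_4 + 1/6*a_s_5 + 1/12*a_s_6
  a_s_3 = 1/12*a_s_1 + 1/4*a_s_2 + 0*a_s_3 + 1/4*a_s_4 + 1/3*a_s_5 + 1/12*a_s_6
  a_s_4 = 0*a_s_1 + 1/4*a_s_2 + 1/3*a_s_3 + 1/12*a_s_4 + 1/4*a_s_5 + 1/12*a_s_6
  a_s_5 = 0*a_s_1 + 1/12*a_s_2 + 1/12*a_s_3 + 1/12*a_s_4 + 1/6*a_s_5 + 7/12*a_s_6

Substituting a_s_1 = 1 and a_s_6 = 0, rearrange to (I - Q) a = r where r[i] = P(i -> s_1):
  [11/12, 0, -1/2, -1/6] . (a_s_2, a_s_3, a_s_4, a_s_5) = 1/6
  [-1/4, 1, -1/4, -1/3] . (a_s_2, a_s_3, a_s_4, a_s_5) = 1/12
  [-1/4, -1/3, 11/12, -1/4] . (a_s_2, a_s_3, a_s_4, a_s_5) = 0
  [-1/12, -1/12, -1/12, 5/6] . (a_s_2, a_s_3, a_s_4, a_s_5) = 0

Solving yields:
  a_s_2 = 826/2817
  a_s_3 = 1903/8451
  a_s_4 = 1529/8451
  a_s_5 = 197/2817

Starting state is s_5, so the absorption probability is a_s_5 = 197/2817.

Answer: 197/2817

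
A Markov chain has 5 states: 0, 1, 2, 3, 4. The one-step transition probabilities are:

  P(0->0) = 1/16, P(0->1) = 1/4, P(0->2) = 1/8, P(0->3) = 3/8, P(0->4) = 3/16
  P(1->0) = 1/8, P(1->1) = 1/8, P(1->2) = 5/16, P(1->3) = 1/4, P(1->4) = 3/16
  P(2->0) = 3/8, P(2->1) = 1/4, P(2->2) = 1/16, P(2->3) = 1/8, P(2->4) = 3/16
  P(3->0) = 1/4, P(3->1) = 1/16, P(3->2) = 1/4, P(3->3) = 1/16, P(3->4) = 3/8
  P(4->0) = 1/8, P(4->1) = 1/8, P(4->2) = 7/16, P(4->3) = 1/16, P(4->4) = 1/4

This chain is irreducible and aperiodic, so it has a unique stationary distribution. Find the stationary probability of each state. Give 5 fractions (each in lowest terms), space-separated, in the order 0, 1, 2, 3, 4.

The stationary distribution satisfies pi = pi * P, i.e.:
  pi_0 = 1/16*pi_0 + 1/8*pi_1 + 3/8*pi_2 + 1/4*pi_3 + 1/8*pi_4
  pi_1 = 1/4*pi_0 + 1/8*pi_1 + 1/4*pi_2 + 1/16*pi_3 + 1/8*pi_4
  pi_2 = 1/8*pi_0 + 5/16*pi_1 + 1/16*pi_2 + 1/4*pi_3 + 7/16*pi_4
  pi_3 = 3/8*pi_0 + 1/4*pi_1 + 1/8*pi_2 + 1/16*pi_3 + 1/16*pi_4
  pi_4 = 3/16*pi_0 + 3/16*pi_1 + 3/16*pi_2 + 3/8*pi_3 + 1/4*pi_4
with normalization: pi_0 + pi_1 + pi_2 + pi_3 + pi_4 = 1.

Using the first 4 balance equations plus normalization, the linear system A*pi = b is:
  [-15/16, 1/8, 3/8, 1/4, 1/8] . pi = 0
  [1/4, -7/8, 1/4, 1/16, 1/8] . pi = 0
  [1/8, 5/16, -15/16, 1/4, 7/16] . pi = 0
  [3/8, 1/4, 1/8, -15/16, 1/16] . pi = 0
  [1, 1, 1, 1, 1] . pi = 1

Solving yields:
  pi_0 = 3278/16979
  pi_1 = 5707/33958
  pi_2 = 8013/33958
  pi_3 = 2871/16979
  pi_4 = 3970/16979

Verification (pi * P):
  3278/16979*1/16 + 5707/33958*1/8 + 8013/33958*3/8 + 2871/16979*1/4 + 3970/16979*1/8 = 3278/16979 = pi_0  (ok)
  3278/16979*1/4 + 5707/33958*1/8 + 8013/33958*1/4 + 2871/16979*1/16 + 3970/16979*1/8 = 5707/33958 = pi_1  (ok)
  3278/16979*1/8 + 5707/33958*5/16 + 8013/33958*1/16 + 2871/16979*1/4 + 3970/16979*7/16 = 8013/33958 = pi_2  (ok)
  3278/16979*3/8 + 5707/33958*1/4 + 8013/33958*1/8 + 2871/16979*1/16 + 3970/16979*1/16 = 2871/16979 = pi_3  (ok)
  3278/16979*3/16 + 5707/33958*3/16 + 8013/33958*3/16 + 2871/16979*3/8 + 3970/16979*1/4 = 3970/16979 = pi_4  (ok)

Answer: 3278/16979 5707/33958 8013/33958 2871/16979 3970/16979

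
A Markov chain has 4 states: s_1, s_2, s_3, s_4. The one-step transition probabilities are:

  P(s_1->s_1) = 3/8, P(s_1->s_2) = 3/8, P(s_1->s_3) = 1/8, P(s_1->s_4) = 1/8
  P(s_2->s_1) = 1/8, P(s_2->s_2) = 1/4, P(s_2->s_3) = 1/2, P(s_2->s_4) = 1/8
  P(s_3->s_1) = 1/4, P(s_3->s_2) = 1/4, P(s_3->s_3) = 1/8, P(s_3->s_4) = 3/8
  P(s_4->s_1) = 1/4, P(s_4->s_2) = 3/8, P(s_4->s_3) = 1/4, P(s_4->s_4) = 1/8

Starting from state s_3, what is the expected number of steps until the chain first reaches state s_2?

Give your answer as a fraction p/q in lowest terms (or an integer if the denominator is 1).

Answer: 560/177

Derivation:
Let h_i = expected steps to first reach s_2 from state i.
Boundary: h_s_2 = 0.
First-step equations for the other states:
  h_s_1 = 1 + 3/8*h_s_1 + 3/8*h_s_2 + 1/8*h_s_3 + 1/8*h_s_4
  h_s_3 = 1 + 1/4*h_s_1 + 1/4*h_s_2 + 1/8*h_s_3 + 3/8*h_s_4
  h_s_4 = 1 + 1/4*h_s_1 + 3/8*h_s_2 + 1/4*h_s_3 + 1/8*h_s_4

Substituting h_s_2 = 0 and rearranging gives the linear system (I - Q) h = 1:
  [5/8, -1/8, -1/8] . (h_s_1, h_s_3, h_s_4) = 1
  [-1/4, 7/8, -3/8] . (h_s_1, h_s_3, h_s_4) = 1
  [-1/4, -1/4, 7/8] . (h_s_1, h_s_3, h_s_4) = 1

Solving yields:
  h_s_1 = 496/177
  h_s_3 = 560/177
  h_s_4 = 168/59

Starting state is s_3, so the expected hitting time is h_s_3 = 560/177.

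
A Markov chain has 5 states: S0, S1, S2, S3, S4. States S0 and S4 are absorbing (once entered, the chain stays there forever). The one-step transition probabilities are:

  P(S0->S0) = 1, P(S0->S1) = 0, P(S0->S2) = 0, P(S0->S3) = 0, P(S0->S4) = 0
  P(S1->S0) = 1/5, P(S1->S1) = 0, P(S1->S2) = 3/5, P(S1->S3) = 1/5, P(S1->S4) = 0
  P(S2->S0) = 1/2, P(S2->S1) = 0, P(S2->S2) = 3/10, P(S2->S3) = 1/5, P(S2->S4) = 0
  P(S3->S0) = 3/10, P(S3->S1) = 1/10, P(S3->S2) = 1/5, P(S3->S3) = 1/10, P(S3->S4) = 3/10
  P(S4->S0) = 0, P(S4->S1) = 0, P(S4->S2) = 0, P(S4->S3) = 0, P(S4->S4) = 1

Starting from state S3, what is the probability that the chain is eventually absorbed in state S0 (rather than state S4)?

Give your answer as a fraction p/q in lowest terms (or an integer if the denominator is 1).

Answer: 59/94

Derivation:
Let a_i = P(absorbed in S0 | start in state i).
Boundary conditions: a_S0 = 1, a_S4 = 0.
For each transient state i, a_i = sum_j P(i->j) * a_j:
  a_S1 = 1/5*a_S0 + 0*a_S1 + 3/5*a_S2 + 1/5*a_S3 + 0*a_S4
  a_S2 = 1/2*a_S0 + 0*a_S1 + 3/10*a_S2 + 1/5*a_S3 + 0*a_S4
  a_S3 = 3/10*a_S0 + 1/10*a_S1 + 1/5*a_S2 + 1/10*a_S3 + 3/10*a_S4

Substituting a_S0 = 1 and a_S4 = 0, rearrange to (I - Q) a = r where r[i] = P(i -> S0):
  [1, -3/5, -1/5] . (a_S1, a_S2, a_S3) = 1/5
  [0, 7/10, -1/5] . (a_S1, a_S2, a_S3) = 1/2
  [-1/10, -1/5, 9/10] . (a_S1, a_S2, a_S3) = 3/10

Solving yields:
  a_S1 = 81/94
  a_S2 = 42/47
  a_S3 = 59/94

Starting state is S3, so the absorption probability is a_S3 = 59/94.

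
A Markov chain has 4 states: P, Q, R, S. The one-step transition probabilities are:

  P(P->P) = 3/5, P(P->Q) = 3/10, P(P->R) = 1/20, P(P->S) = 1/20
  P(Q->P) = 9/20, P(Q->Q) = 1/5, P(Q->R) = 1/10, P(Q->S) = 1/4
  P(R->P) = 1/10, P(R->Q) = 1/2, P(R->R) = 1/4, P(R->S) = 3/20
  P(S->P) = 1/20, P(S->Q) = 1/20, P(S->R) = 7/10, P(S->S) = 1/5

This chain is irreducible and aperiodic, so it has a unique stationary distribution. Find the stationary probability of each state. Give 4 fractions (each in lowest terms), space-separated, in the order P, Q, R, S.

Answer: 689/1822 251/911 363/1822 134/911

Derivation:
The stationary distribution satisfies pi = pi * P, i.e.:
  pi_P = 3/5*pi_P + 9/20*pi_Q + 1/10*pi_R + 1/20*pi_S
  pi_Q = 3/10*pi_P + 1/5*pi_Q + 1/2*pi_R + 1/20*pi_S
  pi_R = 1/20*pi_P + 1/10*pi_Q + 1/4*pi_R + 7/10*pi_S
  pi_S = 1/20*pi_P + 1/4*pi_Q + 3/20*pi_R + 1/5*pi_S
with normalization: pi_P + pi_Q + pi_R + pi_S = 1.

Using the first 3 balance equations plus normalization, the linear system A*pi = b is:
  [-2/5, 9/20, 1/10, 1/20] . pi = 0
  [3/10, -4/5, 1/2, 1/20] . pi = 0
  [1/20, 1/10, -3/4, 7/10] . pi = 0
  [1, 1, 1, 1] . pi = 1

Solving yields:
  pi_P = 689/1822
  pi_Q = 251/911
  pi_R = 363/1822
  pi_S = 134/911

Verification (pi * P):
  689/1822*3/5 + 251/911*9/20 + 363/1822*1/10 + 134/911*1/20 = 689/1822 = pi_P  (ok)
  689/1822*3/10 + 251/911*1/5 + 363/1822*1/2 + 134/911*1/20 = 251/911 = pi_Q  (ok)
  689/1822*1/20 + 251/911*1/10 + 363/1822*1/4 + 134/911*7/10 = 363/1822 = pi_R  (ok)
  689/1822*1/20 + 251/911*1/4 + 363/1822*3/20 + 134/911*1/5 = 134/911 = pi_S  (ok)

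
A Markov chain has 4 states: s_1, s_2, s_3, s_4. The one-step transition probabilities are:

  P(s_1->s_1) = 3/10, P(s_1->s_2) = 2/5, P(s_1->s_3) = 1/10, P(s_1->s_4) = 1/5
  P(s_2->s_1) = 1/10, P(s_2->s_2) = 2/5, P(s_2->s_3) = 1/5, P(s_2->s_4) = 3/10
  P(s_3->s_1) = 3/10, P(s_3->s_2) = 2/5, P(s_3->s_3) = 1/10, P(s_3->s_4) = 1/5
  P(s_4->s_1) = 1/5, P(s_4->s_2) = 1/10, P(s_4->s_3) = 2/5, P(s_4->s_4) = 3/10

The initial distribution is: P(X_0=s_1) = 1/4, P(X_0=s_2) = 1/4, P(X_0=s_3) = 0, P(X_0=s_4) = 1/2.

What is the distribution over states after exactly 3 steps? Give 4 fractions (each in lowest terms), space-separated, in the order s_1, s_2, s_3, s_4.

Propagating the distribution step by step (d_{t+1} = d_t * P):
d_0 = (s_1=1/4, s_2=1/4, s_3=0, s_4=1/2)
  d_1[s_1] = 1/4*3/10 + 1/4*1/10 + 0*3/10 + 1/2*1/5 = 1/5
  d_1[s_2] = 1/4*2/5 + 1/4*2/5 + 0*2/5 + 1/2*1/10 = 1/4
  d_1[s_3] = 1/4*1/10 + 1/4*1/5 + 0*1/10 + 1/2*2/5 = 11/40
  d_1[s_4] = 1/4*1/5 + 1/4*3/10 + 0*1/5 + 1/2*3/10 = 11/40
d_1 = (s_1=1/5, s_2=1/4, s_3=11/40, s_4=11/40)
  d_2[s_1] = 1/5*3/10 + 1/4*1/10 + 11/40*3/10 + 11/40*1/5 = 89/400
  d_2[s_2] = 1/5*2/5 + 1/4*2/5 + 11/40*2/5 + 11/40*1/10 = 127/400
  d_2[s_3] = 1/5*1/10 + 1/4*1/5 + 11/40*1/10 + 11/40*2/5 = 83/400
  d_2[s_4] = 1/5*1/5 + 1/4*3/10 + 11/40*1/5 + 11/40*3/10 = 101/400
d_2 = (s_1=89/400, s_2=127/400, s_3=83/400, s_4=101/400)
  d_3[s_1] = 89/400*3/10 + 127/400*1/10 + 83/400*3/10 + 101/400*1/5 = 169/800
  d_3[s_2] = 89/400*2/5 + 127/400*2/5 + 83/400*2/5 + 101/400*1/10 = 1297/4000
  d_3[s_3] = 89/400*1/10 + 127/400*1/5 + 83/400*1/10 + 101/400*2/5 = 83/400
  d_3[s_4] = 89/400*1/5 + 127/400*3/10 + 83/400*1/5 + 101/400*3/10 = 257/1000
d_3 = (s_1=169/800, s_2=1297/4000, s_3=83/400, s_4=257/1000)

Answer: 169/800 1297/4000 83/400 257/1000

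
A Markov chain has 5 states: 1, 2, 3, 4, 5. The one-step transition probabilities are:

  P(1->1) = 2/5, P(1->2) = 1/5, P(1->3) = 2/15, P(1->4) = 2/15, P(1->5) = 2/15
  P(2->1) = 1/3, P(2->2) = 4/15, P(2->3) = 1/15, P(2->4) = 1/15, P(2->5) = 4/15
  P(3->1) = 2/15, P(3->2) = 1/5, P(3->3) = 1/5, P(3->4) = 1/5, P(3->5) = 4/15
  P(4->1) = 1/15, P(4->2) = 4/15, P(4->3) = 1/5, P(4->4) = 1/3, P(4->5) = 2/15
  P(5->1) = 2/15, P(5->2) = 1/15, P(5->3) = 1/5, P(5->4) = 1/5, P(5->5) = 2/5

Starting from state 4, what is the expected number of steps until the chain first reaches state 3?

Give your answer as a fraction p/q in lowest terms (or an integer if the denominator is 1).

Let h_i = expected steps to first reach 3 from state i.
Boundary: h_3 = 0.
First-step equations for the other states:
  h_1 = 1 + 2/5*h_1 + 1/5*h_2 + 2/15*h_3 + 2/15*h_4 + 2/15*h_5
  h_2 = 1 + 1/3*h_1 + 4/15*h_2 + 1/15*h_3 + 1/15*h_4 + 4/15*h_5
  h_4 = 1 + 1/15*h_1 + 4/15*h_2 + 1/5*h_3 + 1/3*h_4 + 2/15*h_5
  h_5 = 1 + 2/15*h_1 + 1/15*h_2 + 1/5*h_3 + 1/5*h_4 + 2/5*h_5

Substituting h_3 = 0 and rearranging gives the linear system (I - Q) h = 1:
  [3/5, -1/5, -2/15, -2/15] . (h_1, h_2, h_4, h_5) = 1
  [-1/3, 11/15, -1/15, -4/15] . (h_1, h_2, h_4, h_5) = 1
  [-1/15, -4/15, 2/3, -2/15] . (h_1, h_2, h_4, h_5) = 1
  [-2/15, -1/15, -1/5, 3/5] . (h_1, h_2, h_4, h_5) = 1

Solving yields:
  h_1 = 9525/1391
  h_2 = 10110/1391
  h_4 = 8780/1391
  h_5 = 8485/1391

Starting state is 4, so the expected hitting time is h_4 = 8780/1391.

Answer: 8780/1391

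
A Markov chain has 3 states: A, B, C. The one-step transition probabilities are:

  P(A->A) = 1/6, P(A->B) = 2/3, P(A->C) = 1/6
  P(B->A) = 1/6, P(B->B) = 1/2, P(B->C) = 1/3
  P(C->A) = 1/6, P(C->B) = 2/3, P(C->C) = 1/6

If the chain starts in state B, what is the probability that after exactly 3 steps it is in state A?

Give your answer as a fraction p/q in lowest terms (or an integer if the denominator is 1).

Computing P^3 by repeated multiplication:
P^1 =
  A: [1/6, 2/3, 1/6]
  B: [1/6, 1/2, 1/3]
  C: [1/6, 2/3, 1/6]
P^2 =
  A: [1/6, 5/9, 5/18]
  B: [1/6, 7/12, 1/4]
  C: [1/6, 5/9, 5/18]
P^3 =
  A: [1/6, 31/54, 7/27]
  B: [1/6, 41/72, 19/72]
  C: [1/6, 31/54, 7/27]

(P^3)[B -> A] = 1/6

Answer: 1/6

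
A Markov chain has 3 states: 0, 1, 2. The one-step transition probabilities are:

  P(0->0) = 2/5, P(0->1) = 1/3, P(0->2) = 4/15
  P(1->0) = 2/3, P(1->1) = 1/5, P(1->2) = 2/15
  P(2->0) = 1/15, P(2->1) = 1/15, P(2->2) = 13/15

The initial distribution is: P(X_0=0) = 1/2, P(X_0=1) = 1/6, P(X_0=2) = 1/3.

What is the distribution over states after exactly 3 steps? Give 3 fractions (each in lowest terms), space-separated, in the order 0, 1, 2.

Propagating the distribution step by step (d_{t+1} = d_t * P):
d_0 = (0=1/2, 1=1/6, 2=1/3)
  d_1[0] = 1/2*2/5 + 1/6*2/3 + 1/3*1/15 = 1/3
  d_1[1] = 1/2*1/3 + 1/6*1/5 + 1/3*1/15 = 2/9
  d_1[2] = 1/2*4/15 + 1/6*2/15 + 1/3*13/15 = 4/9
d_1 = (0=1/3, 1=2/9, 2=4/9)
  d_2[0] = 1/3*2/5 + 2/9*2/3 + 4/9*1/15 = 14/45
  d_2[1] = 1/3*1/3 + 2/9*1/5 + 4/9*1/15 = 5/27
  d_2[2] = 1/3*4/15 + 2/9*2/15 + 4/9*13/15 = 68/135
d_2 = (0=14/45, 1=5/27, 2=68/135)
  d_3[0] = 14/45*2/5 + 5/27*2/3 + 68/135*1/15 = 38/135
  d_3[1] = 14/45*1/3 + 5/27*1/5 + 68/135*1/15 = 353/2025
  d_3[2] = 14/45*4/15 + 5/27*2/15 + 68/135*13/15 = 1102/2025
d_3 = (0=38/135, 1=353/2025, 2=1102/2025)

Answer: 38/135 353/2025 1102/2025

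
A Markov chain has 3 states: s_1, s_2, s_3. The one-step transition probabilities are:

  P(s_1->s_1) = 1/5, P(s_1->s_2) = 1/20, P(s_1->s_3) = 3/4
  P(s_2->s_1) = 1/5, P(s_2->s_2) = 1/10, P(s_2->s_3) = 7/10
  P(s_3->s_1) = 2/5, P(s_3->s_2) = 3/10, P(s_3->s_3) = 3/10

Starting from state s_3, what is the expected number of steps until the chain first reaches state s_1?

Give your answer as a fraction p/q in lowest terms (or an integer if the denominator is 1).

Let h_i = expected steps to first reach s_1 from state i.
Boundary: h_s_1 = 0.
First-step equations for the other states:
  h_s_2 = 1 + 1/5*h_s_1 + 1/10*h_s_2 + 7/10*h_s_3
  h_s_3 = 1 + 2/5*h_s_1 + 3/10*h_s_2 + 3/10*h_s_3

Substituting h_s_1 = 0 and rearranging gives the linear system (I - Q) h = 1:
  [9/10, -7/10] . (h_s_2, h_s_3) = 1
  [-3/10, 7/10] . (h_s_2, h_s_3) = 1

Solving yields:
  h_s_2 = 10/3
  h_s_3 = 20/7

Starting state is s_3, so the expected hitting time is h_s_3 = 20/7.

Answer: 20/7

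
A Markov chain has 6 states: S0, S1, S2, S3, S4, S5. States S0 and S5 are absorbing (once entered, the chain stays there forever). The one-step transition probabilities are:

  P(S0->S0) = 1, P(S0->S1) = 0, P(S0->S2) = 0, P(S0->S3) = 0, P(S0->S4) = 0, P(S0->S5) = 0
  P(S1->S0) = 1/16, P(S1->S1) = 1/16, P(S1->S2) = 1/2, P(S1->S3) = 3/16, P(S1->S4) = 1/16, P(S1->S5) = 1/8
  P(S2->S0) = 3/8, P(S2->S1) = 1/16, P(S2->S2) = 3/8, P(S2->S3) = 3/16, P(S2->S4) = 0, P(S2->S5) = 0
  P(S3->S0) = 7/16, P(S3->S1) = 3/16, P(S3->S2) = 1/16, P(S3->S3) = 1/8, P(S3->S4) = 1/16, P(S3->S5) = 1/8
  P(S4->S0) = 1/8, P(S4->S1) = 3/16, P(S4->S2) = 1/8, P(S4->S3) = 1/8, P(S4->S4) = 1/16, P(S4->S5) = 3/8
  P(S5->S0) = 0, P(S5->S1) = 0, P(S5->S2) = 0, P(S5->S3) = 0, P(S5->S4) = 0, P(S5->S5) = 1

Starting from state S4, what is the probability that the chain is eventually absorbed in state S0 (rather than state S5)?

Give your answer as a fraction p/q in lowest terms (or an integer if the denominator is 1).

Answer: 12819/25609

Derivation:
Let a_i = P(absorbed in S0 | start in state i).
Boundary conditions: a_S0 = 1, a_S5 = 0.
For each transient state i, a_i = sum_j P(i->j) * a_j:
  a_S1 = 1/16*a_S0 + 1/16*a_S1 + 1/2*a_S2 + 3/16*a_S3 + 1/16*a_S4 + 1/8*a_S5
  a_S2 = 3/8*a_S0 + 1/16*a_S1 + 3/8*a_S2 + 3/16*a_S3 + 0*a_S4 + 0*a_S5
  a_S3 = 7/16*a_S0 + 3/16*a_S1 + 1/16*a_S2 + 1/8*a_S3 + 1/16*a_S4 + 1/8*a_S5
  a_S4 = 1/8*a_S0 + 3/16*a_S1 + 1/8*a_S2 + 1/8*a_S3 + 1/16*a_S4 + 3/8*a_S5

Substituting a_S0 = 1 and a_S5 = 0, rearrange to (I - Q) a = r where r[i] = P(i -> S0):
  [15/16, -1/2, -3/16, -1/16] . (a_S1, a_S2, a_S3, a_S4) = 1/16
  [-1/16, 5/8, -3/16, 0] . (a_S1, a_S2, a_S3, a_S4) = 3/8
  [-3/16, -1/16, 7/8, -1/16] . (a_S1, a_S2, a_S3, a_S4) = 7/16
  [-3/16, -1/8, -1/8, 15/16] . (a_S1, a_S2, a_S3, a_S4) = 1/8

Solving yields:
  a_S1 = 18733/25609
  a_S2 = 23053/25609
  a_S3 = 19381/25609
  a_S4 = 12819/25609

Starting state is S4, so the absorption probability is a_S4 = 12819/25609.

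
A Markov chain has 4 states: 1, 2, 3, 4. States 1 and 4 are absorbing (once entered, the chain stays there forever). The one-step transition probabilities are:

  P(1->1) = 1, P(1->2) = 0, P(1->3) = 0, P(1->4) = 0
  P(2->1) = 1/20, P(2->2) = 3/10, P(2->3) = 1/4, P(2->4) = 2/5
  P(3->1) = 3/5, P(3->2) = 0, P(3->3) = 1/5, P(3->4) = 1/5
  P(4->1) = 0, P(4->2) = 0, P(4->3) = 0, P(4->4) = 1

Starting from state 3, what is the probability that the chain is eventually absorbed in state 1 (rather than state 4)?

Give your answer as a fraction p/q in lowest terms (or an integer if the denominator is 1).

Answer: 3/4

Derivation:
Let a_i = P(absorbed in 1 | start in state i).
Boundary conditions: a_1 = 1, a_4 = 0.
For each transient state i, a_i = sum_j P(i->j) * a_j:
  a_2 = 1/20*a_1 + 3/10*a_2 + 1/4*a_3 + 2/5*a_4
  a_3 = 3/5*a_1 + 0*a_2 + 1/5*a_3 + 1/5*a_4

Substituting a_1 = 1 and a_4 = 0, rearrange to (I - Q) a = r where r[i] = P(i -> 1):
  [7/10, -1/4] . (a_2, a_3) = 1/20
  [0, 4/5] . (a_2, a_3) = 3/5

Solving yields:
  a_2 = 19/56
  a_3 = 3/4

Starting state is 3, so the absorption probability is a_3 = 3/4.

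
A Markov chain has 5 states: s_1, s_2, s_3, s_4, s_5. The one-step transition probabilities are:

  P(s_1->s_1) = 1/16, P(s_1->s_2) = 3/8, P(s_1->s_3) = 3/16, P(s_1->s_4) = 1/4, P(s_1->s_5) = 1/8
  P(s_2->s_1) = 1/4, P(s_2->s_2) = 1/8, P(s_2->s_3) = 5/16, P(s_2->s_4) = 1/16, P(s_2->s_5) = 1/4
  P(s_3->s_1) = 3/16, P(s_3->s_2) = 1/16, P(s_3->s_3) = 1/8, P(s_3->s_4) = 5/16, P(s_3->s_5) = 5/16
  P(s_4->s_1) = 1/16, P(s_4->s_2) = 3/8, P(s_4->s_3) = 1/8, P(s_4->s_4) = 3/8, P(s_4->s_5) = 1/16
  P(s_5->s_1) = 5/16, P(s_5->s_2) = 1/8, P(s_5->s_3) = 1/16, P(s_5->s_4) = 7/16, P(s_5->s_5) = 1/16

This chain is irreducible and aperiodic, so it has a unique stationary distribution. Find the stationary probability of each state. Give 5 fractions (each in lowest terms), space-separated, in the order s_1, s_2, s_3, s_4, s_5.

The stationary distribution satisfies pi = pi * P, i.e.:
  pi_s_1 = 1/16*pi_s_1 + 1/4*pi_s_2 + 3/16*pi_s_3 + 1/16*pi_s_4 + 5/16*pi_s_5
  pi_s_2 = 3/8*pi_s_1 + 1/8*pi_s_2 + 1/16*pi_s_3 + 3/8*pi_s_4 + 1/8*pi_s_5
  pi_s_3 = 3/16*pi_s_1 + 5/16*pi_s_2 + 1/8*pi_s_3 + 1/8*pi_s_4 + 1/16*pi_s_5
  pi_s_4 = 1/4*pi_s_1 + 1/16*pi_s_2 + 5/16*pi_s_3 + 3/8*pi_s_4 + 7/16*pi_s_5
  pi_s_5 = 1/8*pi_s_1 + 1/4*pi_s_2 + 5/16*pi_s_3 + 1/16*pi_s_4 + 1/16*pi_s_5
with normalization: pi_s_1 + pi_s_2 + pi_s_3 + pi_s_4 + pi_s_5 = 1.

Using the first 4 balance equations plus normalization, the linear system A*pi = b is:
  [-15/16, 1/4, 3/16, 1/16, 5/16] . pi = 0
  [3/8, -7/8, 1/16, 3/8, 1/8] . pi = 0
  [3/16, 5/16, -7/8, 1/8, 1/16] . pi = 0
  [1/4, 1/16, 5/16, -5/8, 7/16] . pi = 0
  [1, 1, 1, 1, 1] . pi = 1

Solving yields:
  pi_s_1 = 14696/88905
  pi_s_2 = 20141/88905
  pi_s_3 = 4978/29635
  pi_s_4 = 8383/29635
  pi_s_5 = 2797/17781

Verification (pi * P):
  14696/88905*1/16 + 20141/88905*1/4 + 4978/29635*3/16 + 8383/29635*1/16 + 2797/17781*5/16 = 14696/88905 = pi_s_1  (ok)
  14696/88905*3/8 + 20141/88905*1/8 + 4978/29635*1/16 + 8383/29635*3/8 + 2797/17781*1/8 = 20141/88905 = pi_s_2  (ok)
  14696/88905*3/16 + 20141/88905*5/16 + 4978/29635*1/8 + 8383/29635*1/8 + 2797/17781*1/16 = 4978/29635 = pi_s_3  (ok)
  14696/88905*1/4 + 20141/88905*1/16 + 4978/29635*5/16 + 8383/29635*3/8 + 2797/17781*7/16 = 8383/29635 = pi_s_4  (ok)
  14696/88905*1/8 + 20141/88905*1/4 + 4978/29635*5/16 + 8383/29635*1/16 + 2797/17781*1/16 = 2797/17781 = pi_s_5  (ok)

Answer: 14696/88905 20141/88905 4978/29635 8383/29635 2797/17781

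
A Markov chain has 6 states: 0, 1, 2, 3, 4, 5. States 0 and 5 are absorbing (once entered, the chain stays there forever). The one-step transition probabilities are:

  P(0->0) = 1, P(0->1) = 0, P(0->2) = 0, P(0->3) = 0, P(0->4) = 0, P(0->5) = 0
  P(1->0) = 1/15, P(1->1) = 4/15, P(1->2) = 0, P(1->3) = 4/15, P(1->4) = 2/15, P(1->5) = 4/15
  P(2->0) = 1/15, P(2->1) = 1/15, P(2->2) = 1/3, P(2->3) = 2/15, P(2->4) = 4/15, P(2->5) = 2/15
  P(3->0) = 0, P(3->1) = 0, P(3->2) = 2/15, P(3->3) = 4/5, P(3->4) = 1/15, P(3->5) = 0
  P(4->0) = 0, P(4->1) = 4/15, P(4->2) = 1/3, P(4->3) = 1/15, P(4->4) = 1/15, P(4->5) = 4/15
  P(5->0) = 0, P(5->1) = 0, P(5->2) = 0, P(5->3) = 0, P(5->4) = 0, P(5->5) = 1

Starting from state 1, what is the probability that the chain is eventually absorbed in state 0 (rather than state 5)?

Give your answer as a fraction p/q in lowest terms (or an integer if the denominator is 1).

Let a_i = P(absorbed in 0 | start in state i).
Boundary conditions: a_0 = 1, a_5 = 0.
For each transient state i, a_i = sum_j P(i->j) * a_j:
  a_1 = 1/15*a_0 + 4/15*a_1 + 0*a_2 + 4/15*a_3 + 2/15*a_4 + 4/15*a_5
  a_2 = 1/15*a_0 + 1/15*a_1 + 1/3*a_2 + 2/15*a_3 + 4/15*a_4 + 2/15*a_5
  a_3 = 0*a_0 + 0*a_1 + 2/15*a_2 + 4/5*a_3 + 1/15*a_4 + 0*a_5
  a_4 = 0*a_0 + 4/15*a_1 + 1/3*a_2 + 1/15*a_3 + 1/15*a_4 + 4/15*a_5

Substituting a_0 = 1 and a_5 = 0, rearrange to (I - Q) a = r where r[i] = P(i -> 0):
  [11/15, 0, -4/15, -2/15] . (a_1, a_2, a_3, a_4) = 1/15
  [-1/15, 2/3, -2/15, -4/15] . (a_1, a_2, a_3, a_4) = 1/15
  [0, -2/15, 1/5, -1/15] . (a_1, a_2, a_3, a_4) = 0
  [-4/15, -1/3, -1/15, 14/15] . (a_1, a_2, a_3, a_4) = 0

Solving yields:
  a_1 = 221/1187
  a_2 = 254/1187
  a_3 = 226/1187
  a_4 = 170/1187

Starting state is 1, so the absorption probability is a_1 = 221/1187.

Answer: 221/1187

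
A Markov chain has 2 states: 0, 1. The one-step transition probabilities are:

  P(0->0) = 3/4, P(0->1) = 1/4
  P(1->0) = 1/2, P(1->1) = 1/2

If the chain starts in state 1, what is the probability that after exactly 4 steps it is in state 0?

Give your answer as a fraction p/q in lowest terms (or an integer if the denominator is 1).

Answer: 85/128

Derivation:
Computing P^4 by repeated multiplication:
P^1 =
  0: [3/4, 1/4]
  1: [1/2, 1/2]
P^2 =
  0: [11/16, 5/16]
  1: [5/8, 3/8]
P^3 =
  0: [43/64, 21/64]
  1: [21/32, 11/32]
P^4 =
  0: [171/256, 85/256]
  1: [85/128, 43/128]

(P^4)[1 -> 0] = 85/128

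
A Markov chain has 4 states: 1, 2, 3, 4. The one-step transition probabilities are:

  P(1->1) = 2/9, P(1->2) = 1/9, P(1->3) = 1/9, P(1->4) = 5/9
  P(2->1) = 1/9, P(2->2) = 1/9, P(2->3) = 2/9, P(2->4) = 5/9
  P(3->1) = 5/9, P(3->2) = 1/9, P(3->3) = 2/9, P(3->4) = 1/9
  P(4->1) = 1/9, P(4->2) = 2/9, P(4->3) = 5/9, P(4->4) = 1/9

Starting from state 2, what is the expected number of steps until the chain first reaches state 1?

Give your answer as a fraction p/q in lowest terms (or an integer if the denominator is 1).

Answer: 1161/293

Derivation:
Let h_i = expected steps to first reach 1 from state i.
Boundary: h_1 = 0.
First-step equations for the other states:
  h_2 = 1 + 1/9*h_1 + 1/9*h_2 + 2/9*h_3 + 5/9*h_4
  h_3 = 1 + 5/9*h_1 + 1/9*h_2 + 2/9*h_3 + 1/9*h_4
  h_4 = 1 + 1/9*h_1 + 2/9*h_2 + 5/9*h_3 + 1/9*h_4

Substituting h_1 = 0 and rearranging gives the linear system (I - Q) h = 1:
  [8/9, -2/9, -5/9] . (h_2, h_3, h_4) = 1
  [-1/9, 7/9, -1/9] . (h_2, h_3, h_4) = 1
  [-2/9, -5/9, 8/9] . (h_2, h_3, h_4) = 1

Solving yields:
  h_2 = 1161/293
  h_3 = 693/293
  h_4 = 1053/293

Starting state is 2, so the expected hitting time is h_2 = 1161/293.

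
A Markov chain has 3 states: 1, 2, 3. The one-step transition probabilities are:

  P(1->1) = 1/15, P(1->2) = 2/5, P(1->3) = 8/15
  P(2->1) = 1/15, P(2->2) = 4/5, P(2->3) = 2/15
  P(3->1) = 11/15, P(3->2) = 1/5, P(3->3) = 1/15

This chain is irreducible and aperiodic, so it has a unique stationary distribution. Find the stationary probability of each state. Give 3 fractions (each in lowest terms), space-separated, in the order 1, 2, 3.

Answer: 1/5 3/5 1/5

Derivation:
The stationary distribution satisfies pi = pi * P, i.e.:
  pi_1 = 1/15*pi_1 + 1/15*pi_2 + 11/15*pi_3
  pi_2 = 2/5*pi_1 + 4/5*pi_2 + 1/5*pi_3
  pi_3 = 8/15*pi_1 + 2/15*pi_2 + 1/15*pi_3
with normalization: pi_1 + pi_2 + pi_3 = 1.

Using the first 2 balance equations plus normalization, the linear system A*pi = b is:
  [-14/15, 1/15, 11/15] . pi = 0
  [2/5, -1/5, 1/5] . pi = 0
  [1, 1, 1] . pi = 1

Solving yields:
  pi_1 = 1/5
  pi_2 = 3/5
  pi_3 = 1/5

Verification (pi * P):
  1/5*1/15 + 3/5*1/15 + 1/5*11/15 = 1/5 = pi_1  (ok)
  1/5*2/5 + 3/5*4/5 + 1/5*1/5 = 3/5 = pi_2  (ok)
  1/5*8/15 + 3/5*2/15 + 1/5*1/15 = 1/5 = pi_3  (ok)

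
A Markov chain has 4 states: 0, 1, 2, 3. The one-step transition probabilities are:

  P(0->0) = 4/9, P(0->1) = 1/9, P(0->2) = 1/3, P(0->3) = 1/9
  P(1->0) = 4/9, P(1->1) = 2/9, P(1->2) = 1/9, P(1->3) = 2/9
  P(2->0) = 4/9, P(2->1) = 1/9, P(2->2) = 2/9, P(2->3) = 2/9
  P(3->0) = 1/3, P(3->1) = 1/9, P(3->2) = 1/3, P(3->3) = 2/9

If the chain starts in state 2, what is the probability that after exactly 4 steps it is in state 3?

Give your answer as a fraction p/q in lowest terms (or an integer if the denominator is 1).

Computing P^4 by repeated multiplication:
P^1 =
  0: [4/9, 1/9, 1/3, 1/9]
  1: [4/9, 2/9, 1/9, 2/9]
  2: [4/9, 1/9, 2/9, 2/9]
  3: [1/3, 1/9, 1/3, 2/9]
P^2 =
  0: [35/81, 10/81, 22/81, 14/81]
  1: [34/81, 11/81, 22/81, 14/81]
  2: [34/81, 10/81, 23/81, 14/81]
  3: [34/81, 10/81, 22/81, 5/27]
P^3 =
  0: [310/729, 91/729, 67/243, 127/729]
  1: [310/729, 92/729, 199/729, 128/729]
  2: [310/729, 91/729, 200/729, 128/729]
  3: [103/243, 91/729, 67/243, 128/729]
P^4 =
  0: [2789/6561, 820/6561, 1804/6561, 1148/6561]
  1: [2788/6561, 821/6561, 1804/6561, 1148/6561]
  2: [2788/6561, 820/6561, 1805/6561, 1148/6561]
  3: [2788/6561, 820/6561, 1804/6561, 383/2187]

(P^4)[2 -> 3] = 1148/6561

Answer: 1148/6561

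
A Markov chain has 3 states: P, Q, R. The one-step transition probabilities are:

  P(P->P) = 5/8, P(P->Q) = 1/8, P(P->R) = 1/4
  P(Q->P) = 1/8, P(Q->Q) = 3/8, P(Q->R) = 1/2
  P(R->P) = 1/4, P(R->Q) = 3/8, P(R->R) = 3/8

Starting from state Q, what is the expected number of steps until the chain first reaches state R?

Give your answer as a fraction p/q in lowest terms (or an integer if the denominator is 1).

Let h_i = expected steps to first reach R from state i.
Boundary: h_R = 0.
First-step equations for the other states:
  h_P = 1 + 5/8*h_P + 1/8*h_Q + 1/4*h_R
  h_Q = 1 + 1/8*h_P + 3/8*h_Q + 1/2*h_R

Substituting h_R = 0 and rearranging gives the linear system (I - Q) h = 1:
  [3/8, -1/8] . (h_P, h_Q) = 1
  [-1/8, 5/8] . (h_P, h_Q) = 1

Solving yields:
  h_P = 24/7
  h_Q = 16/7

Starting state is Q, so the expected hitting time is h_Q = 16/7.

Answer: 16/7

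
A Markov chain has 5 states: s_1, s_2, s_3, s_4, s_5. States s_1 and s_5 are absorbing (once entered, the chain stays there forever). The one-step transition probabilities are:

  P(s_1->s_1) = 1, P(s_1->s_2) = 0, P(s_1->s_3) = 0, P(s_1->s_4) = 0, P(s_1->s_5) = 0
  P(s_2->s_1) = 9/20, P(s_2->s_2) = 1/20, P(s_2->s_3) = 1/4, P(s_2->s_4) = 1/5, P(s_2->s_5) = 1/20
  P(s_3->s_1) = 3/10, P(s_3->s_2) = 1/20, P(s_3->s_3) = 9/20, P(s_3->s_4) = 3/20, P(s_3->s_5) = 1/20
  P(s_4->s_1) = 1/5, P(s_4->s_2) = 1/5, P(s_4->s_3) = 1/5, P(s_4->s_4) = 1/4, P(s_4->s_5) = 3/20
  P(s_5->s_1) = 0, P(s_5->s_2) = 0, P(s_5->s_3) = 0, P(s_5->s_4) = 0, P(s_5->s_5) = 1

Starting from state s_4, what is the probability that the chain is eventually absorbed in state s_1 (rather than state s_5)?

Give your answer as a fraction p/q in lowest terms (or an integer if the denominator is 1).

Let a_i = P(absorbed in s_1 | start in state i).
Boundary conditions: a_s_1 = 1, a_s_5 = 0.
For each transient state i, a_i = sum_j P(i->j) * a_j:
  a_s_2 = 9/20*a_s_1 + 1/20*a_s_2 + 1/4*a_s_3 + 1/5*a_s_4 + 1/20*a_s_5
  a_s_3 = 3/10*a_s_1 + 1/20*a_s_2 + 9/20*a_s_3 + 3/20*a_s_4 + 1/20*a_s_5
  a_s_4 = 1/5*a_s_1 + 1/5*a_s_2 + 1/5*a_s_3 + 1/4*a_s_4 + 3/20*a_s_5

Substituting a_s_1 = 1 and a_s_5 = 0, rearrange to (I - Q) a = r where r[i] = P(i -> s_1):
  [19/20, -1/4, -1/5] . (a_s_2, a_s_3, a_s_4) = 9/20
  [-1/20, 11/20, -3/20] . (a_s_2, a_s_3, a_s_4) = 3/10
  [-1/5, -1/5, 3/4] . (a_s_2, a_s_3, a_s_4) = 1/5

Solving yields:
  a_s_2 = 2159/2580
  a_s_3 = 2101/2580
  a_s_4 = 152/215

Starting state is s_4, so the absorption probability is a_s_4 = 152/215.

Answer: 152/215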